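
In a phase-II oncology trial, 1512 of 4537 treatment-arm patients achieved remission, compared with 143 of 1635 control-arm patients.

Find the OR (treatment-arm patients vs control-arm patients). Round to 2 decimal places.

OR = (1512 × 1492) / (3025 × 143) = 2255904/432575 ≈ 5.22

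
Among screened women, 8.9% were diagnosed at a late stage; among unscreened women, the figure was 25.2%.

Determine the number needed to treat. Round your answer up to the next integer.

absolute risk difference = 0.163000
1 / 0.163000 = 6.135 → round up → 7

7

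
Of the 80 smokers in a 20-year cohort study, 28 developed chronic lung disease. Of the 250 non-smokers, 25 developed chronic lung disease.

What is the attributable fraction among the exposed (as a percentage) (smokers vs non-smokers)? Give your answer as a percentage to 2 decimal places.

AR%: 71.43%

risk, smokers = 28/80 = 0.3500
risk, non-smokers = 25/250 = 0.1000
AR% = (0.3500 − 0.1000) / 0.3500 = 0.7143 → 71.43%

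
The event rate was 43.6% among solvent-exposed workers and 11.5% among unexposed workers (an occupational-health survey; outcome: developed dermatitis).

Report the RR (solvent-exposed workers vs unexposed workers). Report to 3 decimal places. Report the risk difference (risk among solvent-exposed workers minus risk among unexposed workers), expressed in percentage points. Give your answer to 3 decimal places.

RR = 3.791; RD = 32.100

RR = 0.4360 / 0.1150 = 3.791
risk difference = 0.4360 − 0.1150 = 0.3210 → 32.100 percentage points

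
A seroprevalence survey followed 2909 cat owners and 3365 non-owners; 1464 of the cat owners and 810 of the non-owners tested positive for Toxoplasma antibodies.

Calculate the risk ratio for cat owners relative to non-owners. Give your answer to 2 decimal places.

risk, cat owners = 1464/2909 = 0.5033
risk, non-owners = 810/3365 = 0.2407
RR = 0.5033 / 0.2407 = 2.09

RR ≈ 2.09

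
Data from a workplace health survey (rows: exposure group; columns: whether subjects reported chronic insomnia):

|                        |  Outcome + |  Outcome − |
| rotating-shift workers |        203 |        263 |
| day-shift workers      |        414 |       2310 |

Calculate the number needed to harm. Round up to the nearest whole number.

NNH ≈ 4

risk, rotating-shift workers = 203/466 = 0.435622
risk, day-shift workers = 414/2724 = 0.151982
absolute risk difference = 0.283640
1 / 0.283640 = 3.526 → round up → 4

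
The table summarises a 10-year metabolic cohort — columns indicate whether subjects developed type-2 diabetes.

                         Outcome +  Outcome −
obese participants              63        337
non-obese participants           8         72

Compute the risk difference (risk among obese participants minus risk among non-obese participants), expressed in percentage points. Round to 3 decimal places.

risk, obese participants = 63/400 = 0.1575
risk, non-obese participants = 8/80 = 0.1000
risk difference = 0.1575 − 0.1000 = 0.0575 → 5.750 percentage points

5.750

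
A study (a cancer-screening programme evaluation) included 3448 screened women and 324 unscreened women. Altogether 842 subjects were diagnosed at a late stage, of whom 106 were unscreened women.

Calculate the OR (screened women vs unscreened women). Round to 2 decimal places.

0.56

screened women with the outcome: 842 − 106 = 736
screened women without the outcome: 3448 − 736 = 2712
unscreened women without the outcome: 324 − 106 = 218
OR = (736 × 218) / (2712 × 106) = 160448/287472 ≈ 0.56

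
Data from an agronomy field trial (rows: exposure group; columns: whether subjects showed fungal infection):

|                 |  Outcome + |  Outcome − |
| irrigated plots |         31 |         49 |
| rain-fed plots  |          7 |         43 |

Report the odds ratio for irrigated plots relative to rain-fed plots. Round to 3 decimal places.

OR = (31 × 43) / (49 × 7) = 1333/343 ≈ 3.886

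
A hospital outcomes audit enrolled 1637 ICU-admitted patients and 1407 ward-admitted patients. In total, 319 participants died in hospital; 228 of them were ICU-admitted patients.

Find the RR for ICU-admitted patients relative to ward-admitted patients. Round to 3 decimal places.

RR ≈ 2.153

ICU-admitted patients without the outcome: 1637 − 228 = 1409
ward-admitted patients with the outcome: 319 − 228 = 91
ward-admitted patients without the outcome: 1407 − 91 = 1316
risk, ICU-admitted patients = 228/1637 = 0.1393
risk, ward-admitted patients = 91/1407 = 0.0647
RR = 0.1393 / 0.0647 = 2.153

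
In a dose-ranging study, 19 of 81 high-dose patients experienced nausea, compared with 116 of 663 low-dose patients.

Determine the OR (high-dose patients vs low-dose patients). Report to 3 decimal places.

1.445

odds, high-dose patients = 19/62 = 0.3065
odds, low-dose patients = 116/547 = 0.2121
OR = 0.3065 / 0.2121 = 1.445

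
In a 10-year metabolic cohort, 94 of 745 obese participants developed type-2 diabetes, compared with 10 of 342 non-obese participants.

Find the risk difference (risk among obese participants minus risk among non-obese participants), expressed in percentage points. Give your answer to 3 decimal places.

risk, obese participants = 94/745 = 0.12617
risk, non-obese participants = 10/342 = 0.02924
risk difference = 0.12617 − 0.02924 = 0.09693 → 9.693 percentage points

9.693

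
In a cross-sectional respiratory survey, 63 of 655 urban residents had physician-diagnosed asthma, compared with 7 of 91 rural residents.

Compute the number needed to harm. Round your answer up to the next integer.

risk, urban residents = 63/655 = 0.096183
risk, rural residents = 7/91 = 0.076923
absolute risk difference = 0.019260
1 / 0.019260 = 51.921 → round up → 52

NNH: 52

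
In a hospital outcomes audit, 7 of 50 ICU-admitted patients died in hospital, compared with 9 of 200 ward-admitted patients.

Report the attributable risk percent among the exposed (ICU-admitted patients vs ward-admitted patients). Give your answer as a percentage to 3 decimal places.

AR% ≈ 67.857%

risk, ICU-admitted patients = 7/50 = 0.14000
risk, ward-admitted patients = 9/200 = 0.04500
AR% = (0.14000 − 0.04500) / 0.14000 = 0.6786 → 67.857%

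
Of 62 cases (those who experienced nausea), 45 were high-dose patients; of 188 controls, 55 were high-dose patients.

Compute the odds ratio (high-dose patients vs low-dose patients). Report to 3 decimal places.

OR = (45 × 133) / (55 × 17) = 5985/935 ≈ 6.401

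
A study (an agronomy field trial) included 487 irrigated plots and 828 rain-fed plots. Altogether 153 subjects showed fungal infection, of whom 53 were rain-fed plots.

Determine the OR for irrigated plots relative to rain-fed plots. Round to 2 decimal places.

3.78

irrigated plots with the outcome: 153 − 53 = 100
irrigated plots without the outcome: 487 − 100 = 387
rain-fed plots without the outcome: 828 − 53 = 775
OR = (100 × 775) / (387 × 53) = 77500/20511 ≈ 3.78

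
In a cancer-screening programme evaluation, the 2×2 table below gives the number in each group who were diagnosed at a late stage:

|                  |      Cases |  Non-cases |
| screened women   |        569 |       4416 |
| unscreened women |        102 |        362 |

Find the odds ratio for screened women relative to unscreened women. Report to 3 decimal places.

odds, screened women = 569/4416 = 0.1288
odds, unscreened women = 102/362 = 0.2818
OR = 0.1288 / 0.2818 = 0.457

0.457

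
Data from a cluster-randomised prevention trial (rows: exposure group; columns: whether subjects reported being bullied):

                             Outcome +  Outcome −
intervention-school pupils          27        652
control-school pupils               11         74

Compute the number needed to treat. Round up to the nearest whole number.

risk, intervention-school pupils = 27/679 = 0.039764
risk, control-school pupils = 11/85 = 0.129412
absolute risk difference = 0.089647
1 / 0.089647 = 11.155 → round up → 12

12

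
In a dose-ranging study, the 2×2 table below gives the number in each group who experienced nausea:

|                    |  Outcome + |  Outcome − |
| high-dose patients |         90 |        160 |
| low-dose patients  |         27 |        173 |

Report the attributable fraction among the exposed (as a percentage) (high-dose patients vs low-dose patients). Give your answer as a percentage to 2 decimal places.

risk, high-dose patients = 90/250 = 0.3600
risk, low-dose patients = 27/200 = 0.1350
AR% = (0.3600 − 0.1350) / 0.3600 = 0.6250 → 62.50%

62.50%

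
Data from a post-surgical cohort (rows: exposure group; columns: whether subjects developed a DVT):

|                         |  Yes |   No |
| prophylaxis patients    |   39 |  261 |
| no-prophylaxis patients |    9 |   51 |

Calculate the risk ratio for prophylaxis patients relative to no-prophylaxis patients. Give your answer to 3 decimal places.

0.867

risk, prophylaxis patients = 39/300 = 0.1300
risk, no-prophylaxis patients = 9/60 = 0.1500
RR = 0.1300 / 0.1500 = 0.867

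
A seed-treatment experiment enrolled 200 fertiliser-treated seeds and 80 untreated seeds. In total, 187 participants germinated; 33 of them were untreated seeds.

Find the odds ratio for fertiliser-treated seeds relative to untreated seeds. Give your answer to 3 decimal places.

OR ≈ 4.768

fertiliser-treated seeds with the outcome: 187 − 33 = 154
fertiliser-treated seeds without the outcome: 200 − 154 = 46
untreated seeds without the outcome: 80 − 33 = 47
OR = (154 × 47) / (46 × 33) = 7238/1518 ≈ 4.768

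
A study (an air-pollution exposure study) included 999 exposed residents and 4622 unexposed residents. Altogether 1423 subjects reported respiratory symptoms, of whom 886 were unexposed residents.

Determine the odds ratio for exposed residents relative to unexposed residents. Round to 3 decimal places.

OR: 4.901

exposed residents with the outcome: 1423 − 886 = 537
exposed residents without the outcome: 999 − 537 = 462
unexposed residents without the outcome: 4622 − 886 = 3736
OR = (537 × 3736) / (462 × 886) = 2006232/409332 ≈ 4.901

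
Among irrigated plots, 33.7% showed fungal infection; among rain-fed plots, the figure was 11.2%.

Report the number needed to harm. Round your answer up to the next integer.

absolute risk difference = 0.225000
1 / 0.225000 = 4.444 → round up → 5

5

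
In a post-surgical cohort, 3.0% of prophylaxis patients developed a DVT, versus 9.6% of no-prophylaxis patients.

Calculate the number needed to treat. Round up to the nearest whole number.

absolute risk difference = 0.066000
1 / 0.066000 = 15.152 → round up → 16

16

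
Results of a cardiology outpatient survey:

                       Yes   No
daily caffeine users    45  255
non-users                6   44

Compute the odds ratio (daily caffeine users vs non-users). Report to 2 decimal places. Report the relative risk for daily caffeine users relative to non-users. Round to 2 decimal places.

OR = 1.29; RR = 1.25

odds, daily caffeine users = 45/255 = 0.1765
odds, non-users = 6/44 = 0.1364
OR = 0.1765 / 0.1364 = 1.29
risk, daily caffeine users = 45/300 = 0.1500
risk, non-users = 6/50 = 0.1200
RR = 0.1500 / 0.1200 = 1.25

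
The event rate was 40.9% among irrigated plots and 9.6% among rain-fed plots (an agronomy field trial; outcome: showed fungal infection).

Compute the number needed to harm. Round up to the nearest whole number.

NNH = 4

absolute risk difference = 0.313000
1 / 0.313000 = 3.195 → round up → 4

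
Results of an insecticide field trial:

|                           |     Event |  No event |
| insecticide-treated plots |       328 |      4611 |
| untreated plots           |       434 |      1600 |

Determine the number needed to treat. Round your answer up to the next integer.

NNT: 7

risk, insecticide-treated plots = 328/4939 = 0.066410
risk, untreated plots = 434/2034 = 0.213373
absolute risk difference = 0.146962
1 / 0.146962 = 6.804 → round up → 7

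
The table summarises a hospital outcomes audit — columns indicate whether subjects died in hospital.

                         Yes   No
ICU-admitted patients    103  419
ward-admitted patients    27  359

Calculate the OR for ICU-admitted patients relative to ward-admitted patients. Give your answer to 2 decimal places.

odds, ICU-admitted patients = 103/419 = 0.2458
odds, ward-admitted patients = 27/359 = 0.0752
OR = 0.2458 / 0.0752 = 3.27

3.27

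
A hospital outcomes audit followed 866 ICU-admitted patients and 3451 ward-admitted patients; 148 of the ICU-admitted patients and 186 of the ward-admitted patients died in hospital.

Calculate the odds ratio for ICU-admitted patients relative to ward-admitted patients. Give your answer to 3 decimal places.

OR = (148 × 3265) / (718 × 186) = 483220/133548 ≈ 3.618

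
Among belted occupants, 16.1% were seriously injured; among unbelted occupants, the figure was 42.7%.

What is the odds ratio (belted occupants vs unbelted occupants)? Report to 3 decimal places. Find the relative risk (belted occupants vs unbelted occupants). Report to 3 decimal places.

OR = 0.258; RR = 0.377

odds, belted occupants = 0.1610/0.8390 = 0.1919
odds, unbelted occupants = 0.4270/0.5730 = 0.7452
OR = 0.1919 / 0.7452 = 0.258
RR = 0.1610 / 0.4270 = 0.377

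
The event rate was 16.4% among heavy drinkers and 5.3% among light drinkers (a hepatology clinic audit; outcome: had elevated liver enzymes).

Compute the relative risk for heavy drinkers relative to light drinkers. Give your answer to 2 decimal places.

RR = 0.1640 / 0.0530 = 3.09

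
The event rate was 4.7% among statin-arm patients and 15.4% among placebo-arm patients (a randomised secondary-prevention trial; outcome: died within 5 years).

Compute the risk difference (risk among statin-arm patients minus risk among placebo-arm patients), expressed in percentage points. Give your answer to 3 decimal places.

-10.700

risk difference = 0.04700 − 0.15400 = -0.10700 → -10.700 percentage points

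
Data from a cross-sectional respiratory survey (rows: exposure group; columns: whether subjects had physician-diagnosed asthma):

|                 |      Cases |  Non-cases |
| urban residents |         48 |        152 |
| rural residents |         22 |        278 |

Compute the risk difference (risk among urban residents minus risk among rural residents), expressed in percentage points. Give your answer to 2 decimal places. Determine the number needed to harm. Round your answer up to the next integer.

risk, urban residents = 48/200 = 0.2400
risk, rural residents = 22/300 = 0.0733
risk difference = 0.2400 − 0.0733 = 0.1667 → 16.67 percentage points
absolute risk difference = 0.166667
1 / 0.166667 = 6.000 → round up → 6

RD = 16.67; NNH = 6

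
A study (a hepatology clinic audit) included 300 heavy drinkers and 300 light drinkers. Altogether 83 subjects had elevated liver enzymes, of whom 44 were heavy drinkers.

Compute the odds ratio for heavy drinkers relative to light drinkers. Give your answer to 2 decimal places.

OR = 1.15

heavy drinkers without the outcome: 300 − 44 = 256
light drinkers with the outcome: 83 − 44 = 39
light drinkers without the outcome: 300 − 39 = 261
OR = (44 × 261) / (256 × 39) = 11484/9984 ≈ 1.15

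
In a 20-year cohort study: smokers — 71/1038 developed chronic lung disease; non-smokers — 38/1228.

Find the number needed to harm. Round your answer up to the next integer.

risk, smokers = 71/1038 = 0.068401
risk, non-smokers = 38/1228 = 0.030945
absolute risk difference = 0.037456
1 / 0.037456 = 26.698 → round up → 27

NNH = 27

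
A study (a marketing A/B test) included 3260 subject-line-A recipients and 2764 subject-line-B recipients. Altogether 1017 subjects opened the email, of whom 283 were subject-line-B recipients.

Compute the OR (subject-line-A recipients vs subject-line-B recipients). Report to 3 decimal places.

OR = 2.547

subject-line-A recipients with the outcome: 1017 − 283 = 734
subject-line-A recipients without the outcome: 3260 − 734 = 2526
subject-line-B recipients without the outcome: 2764 − 283 = 2481
odds, subject-line-A recipients = 734/2526 = 0.2906
odds, subject-line-B recipients = 283/2481 = 0.1141
OR = 0.2906 / 0.1141 = 2.547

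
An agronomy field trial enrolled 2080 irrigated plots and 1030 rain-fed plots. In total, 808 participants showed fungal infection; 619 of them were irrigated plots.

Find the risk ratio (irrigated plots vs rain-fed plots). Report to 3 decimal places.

irrigated plots without the outcome: 2080 − 619 = 1461
rain-fed plots with the outcome: 808 − 619 = 189
rain-fed plots without the outcome: 1030 − 189 = 841
risk, irrigated plots = 619/2080 = 0.2976
risk, rain-fed plots = 189/1030 = 0.1835
RR = 0.2976 / 0.1835 = 1.622

RR: 1.622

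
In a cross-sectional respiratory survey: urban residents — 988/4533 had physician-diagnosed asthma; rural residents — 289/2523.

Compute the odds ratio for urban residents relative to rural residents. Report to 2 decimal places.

OR = (988 × 2234) / (3545 × 289) = 2207192/1024505 ≈ 2.15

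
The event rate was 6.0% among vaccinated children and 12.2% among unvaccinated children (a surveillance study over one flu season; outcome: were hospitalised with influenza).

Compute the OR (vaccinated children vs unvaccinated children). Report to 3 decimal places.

odds, vaccinated children = 0.0600/0.9400 = 0.0638
odds, unvaccinated children = 0.1220/0.8780 = 0.1390
OR = 0.0638 / 0.1390 = 0.459

OR: 0.459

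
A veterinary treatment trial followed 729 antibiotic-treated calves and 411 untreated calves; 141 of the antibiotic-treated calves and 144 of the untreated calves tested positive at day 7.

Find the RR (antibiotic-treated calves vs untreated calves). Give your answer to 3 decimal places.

0.552

risk, antibiotic-treated calves = 141/729 = 0.1934
risk, untreated calves = 144/411 = 0.3504
RR = 0.1934 / 0.3504 = 0.552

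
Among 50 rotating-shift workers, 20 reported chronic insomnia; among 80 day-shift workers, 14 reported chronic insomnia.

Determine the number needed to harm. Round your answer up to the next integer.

NNH = 5

risk, rotating-shift workers = 20/50 = 0.400000
risk, day-shift workers = 14/80 = 0.175000
absolute risk difference = 0.225000
1 / 0.225000 = 4.444 → round up → 5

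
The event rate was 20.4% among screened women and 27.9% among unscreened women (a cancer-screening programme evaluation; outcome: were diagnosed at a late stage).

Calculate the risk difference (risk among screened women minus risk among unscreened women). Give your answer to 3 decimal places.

risk difference = 0.2040 − 0.2790 = -0.075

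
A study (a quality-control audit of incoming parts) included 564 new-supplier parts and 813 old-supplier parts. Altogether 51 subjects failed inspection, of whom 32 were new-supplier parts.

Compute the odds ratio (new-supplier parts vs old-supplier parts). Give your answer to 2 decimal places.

new-supplier parts without the outcome: 564 − 32 = 532
old-supplier parts with the outcome: 51 − 32 = 19
old-supplier parts without the outcome: 813 − 19 = 794
odds, new-supplier parts = 32/532 = 0.06015
odds, old-supplier parts = 19/794 = 0.02393
OR = 0.06015 / 0.02393 = 2.51

OR: 2.51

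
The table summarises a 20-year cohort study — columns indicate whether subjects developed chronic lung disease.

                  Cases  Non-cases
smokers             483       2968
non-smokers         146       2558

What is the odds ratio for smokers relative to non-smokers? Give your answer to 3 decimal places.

OR = (483 × 2558) / (2968 × 146) = 1235514/433328 ≈ 2.851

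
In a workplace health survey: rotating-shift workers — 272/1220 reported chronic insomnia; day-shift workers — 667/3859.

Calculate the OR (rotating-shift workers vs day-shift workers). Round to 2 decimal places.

OR = (272 × 3192) / (948 × 667) = 868224/632316 ≈ 1.37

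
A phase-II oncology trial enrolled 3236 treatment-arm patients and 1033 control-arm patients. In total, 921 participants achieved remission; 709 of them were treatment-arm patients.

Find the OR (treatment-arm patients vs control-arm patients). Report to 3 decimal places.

treatment-arm patients without the outcome: 3236 − 709 = 2527
control-arm patients with the outcome: 921 − 709 = 212
control-arm patients without the outcome: 1033 − 212 = 821
OR = (709 × 821) / (2527 × 212) = 582089/535724 ≈ 1.087

1.087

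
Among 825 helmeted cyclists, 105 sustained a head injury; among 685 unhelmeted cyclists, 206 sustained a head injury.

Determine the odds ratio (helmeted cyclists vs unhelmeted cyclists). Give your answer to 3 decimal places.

0.339

odds, helmeted cyclists = 105/720 = 0.1458
odds, unhelmeted cyclists = 206/479 = 0.4301
OR = 0.1458 / 0.4301 = 0.339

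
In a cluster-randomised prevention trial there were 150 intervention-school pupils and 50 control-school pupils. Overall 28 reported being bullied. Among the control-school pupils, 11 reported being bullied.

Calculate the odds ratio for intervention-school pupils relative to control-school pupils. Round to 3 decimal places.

intervention-school pupils with the outcome: 28 − 11 = 17
intervention-school pupils without the outcome: 150 − 17 = 133
control-school pupils without the outcome: 50 − 11 = 39
odds, intervention-school pupils = 17/133 = 0.1278
odds, control-school pupils = 11/39 = 0.2821
OR = 0.1278 / 0.2821 = 0.453

0.453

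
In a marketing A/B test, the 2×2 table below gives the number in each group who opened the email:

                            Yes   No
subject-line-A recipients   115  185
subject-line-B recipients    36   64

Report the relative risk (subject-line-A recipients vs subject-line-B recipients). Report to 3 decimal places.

RR = 1.065

risk, subject-line-A recipients = 115/300 = 0.3833
risk, subject-line-B recipients = 36/100 = 0.3600
RR = 0.3833 / 0.3600 = 1.065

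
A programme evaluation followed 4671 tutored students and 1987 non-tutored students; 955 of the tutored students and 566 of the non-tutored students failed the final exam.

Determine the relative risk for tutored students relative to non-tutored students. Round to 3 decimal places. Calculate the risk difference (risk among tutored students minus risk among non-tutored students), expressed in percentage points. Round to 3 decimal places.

RR = 0.718; RD = -8.040

risk, tutored students = 955/4671 = 0.2045
risk, non-tutored students = 566/1987 = 0.2849
RR = 0.2045 / 0.2849 = 0.718
risk difference = 0.2045 − 0.2849 = -0.0804 → -8.040 percentage points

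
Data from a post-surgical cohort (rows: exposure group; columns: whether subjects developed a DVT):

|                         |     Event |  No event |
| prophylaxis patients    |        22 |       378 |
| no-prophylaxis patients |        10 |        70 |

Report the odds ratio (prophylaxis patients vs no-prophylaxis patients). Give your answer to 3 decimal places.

odds, prophylaxis patients = 22/378 = 0.0582
odds, no-prophylaxis patients = 10/70 = 0.1429
OR = 0.0582 / 0.1429 = 0.407

OR ≈ 0.407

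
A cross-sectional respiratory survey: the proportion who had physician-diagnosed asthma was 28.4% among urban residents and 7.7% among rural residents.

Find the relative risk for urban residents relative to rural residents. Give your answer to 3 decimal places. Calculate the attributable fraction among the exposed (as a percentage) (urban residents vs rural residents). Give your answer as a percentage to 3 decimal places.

RR = 0.2840 / 0.0770 = 3.688
AR% = (0.2840 − 0.0770) / 0.2840 = 0.7289 → 72.887%

RR = 3.688; AR% = 72.887%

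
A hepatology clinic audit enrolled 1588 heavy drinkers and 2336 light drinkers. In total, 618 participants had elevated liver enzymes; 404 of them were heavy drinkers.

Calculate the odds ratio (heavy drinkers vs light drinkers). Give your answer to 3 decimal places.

heavy drinkers without the outcome: 1588 − 404 = 1184
light drinkers with the outcome: 618 − 404 = 214
light drinkers without the outcome: 2336 − 214 = 2122
OR = (404 × 2122) / (1184 × 214) = 857288/253376 ≈ 3.383

3.383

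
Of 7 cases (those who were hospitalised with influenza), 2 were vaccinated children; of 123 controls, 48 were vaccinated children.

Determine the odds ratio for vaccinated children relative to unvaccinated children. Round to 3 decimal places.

odds, vaccinated children = 2/48 = 0.04167
odds, unvaccinated children = 5/75 = 0.06667
OR = 0.04167 / 0.06667 = 0.625

0.625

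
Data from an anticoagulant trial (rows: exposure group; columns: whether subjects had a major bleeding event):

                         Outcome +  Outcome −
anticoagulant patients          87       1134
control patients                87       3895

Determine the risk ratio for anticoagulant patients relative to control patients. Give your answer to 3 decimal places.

RR = 3.261

risk, anticoagulant patients = 87/1221 = 0.07125
risk, control patients = 87/3982 = 0.02185
RR = 0.07125 / 0.02185 = 3.261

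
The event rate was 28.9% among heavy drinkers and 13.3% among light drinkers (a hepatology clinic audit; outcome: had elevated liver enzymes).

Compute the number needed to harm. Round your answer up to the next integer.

absolute risk difference = 0.156000
1 / 0.156000 = 6.410 → round up → 7

NNH = 7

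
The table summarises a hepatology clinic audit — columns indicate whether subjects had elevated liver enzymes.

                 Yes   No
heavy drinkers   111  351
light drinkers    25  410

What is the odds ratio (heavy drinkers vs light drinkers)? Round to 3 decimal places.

OR = (111 × 410) / (351 × 25) = 45510/8775 ≈ 5.186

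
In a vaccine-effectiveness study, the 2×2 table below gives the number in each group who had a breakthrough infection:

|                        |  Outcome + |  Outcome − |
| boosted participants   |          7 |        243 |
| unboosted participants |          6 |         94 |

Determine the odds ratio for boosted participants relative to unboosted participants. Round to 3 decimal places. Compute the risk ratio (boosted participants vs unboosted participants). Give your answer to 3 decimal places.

odds, boosted participants = 7/243 = 0.02881
odds, unboosted participants = 6/94 = 0.06383
OR = 0.02881 / 0.06383 = 0.451
risk, boosted participants = 7/250 = 0.02800
risk, unboosted participants = 6/100 = 0.06000
RR = 0.02800 / 0.06000 = 0.467

OR = 0.451; RR = 0.467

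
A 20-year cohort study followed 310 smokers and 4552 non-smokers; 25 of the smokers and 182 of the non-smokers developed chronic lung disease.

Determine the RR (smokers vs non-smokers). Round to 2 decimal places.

2.02

risk, smokers = 25/310 = 0.08065
risk, non-smokers = 182/4552 = 0.03998
RR = 0.08065 / 0.03998 = 2.02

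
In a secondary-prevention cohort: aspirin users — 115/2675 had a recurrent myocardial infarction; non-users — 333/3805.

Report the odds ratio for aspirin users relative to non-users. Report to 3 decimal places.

OR: 0.468

odds, aspirin users = 115/2560 = 0.04492
odds, non-users = 333/3472 = 0.09591
OR = 0.04492 / 0.09591 = 0.468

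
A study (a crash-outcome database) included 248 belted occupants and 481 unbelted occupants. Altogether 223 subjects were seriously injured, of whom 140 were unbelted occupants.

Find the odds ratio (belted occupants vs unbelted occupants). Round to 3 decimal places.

OR: 1.225

belted occupants with the outcome: 223 − 140 = 83
belted occupants without the outcome: 248 − 83 = 165
unbelted occupants without the outcome: 481 − 140 = 341
OR = (83 × 341) / (165 × 140) = 28303/23100 ≈ 1.225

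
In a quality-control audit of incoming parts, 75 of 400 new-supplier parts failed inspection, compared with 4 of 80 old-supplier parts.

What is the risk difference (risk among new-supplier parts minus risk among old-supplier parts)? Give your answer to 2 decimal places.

RD = 0.14

risk, new-supplier parts = 75/400 = 0.1875
risk, old-supplier parts = 4/80 = 0.0500
risk difference = 0.1875 − 0.0500 = 0.14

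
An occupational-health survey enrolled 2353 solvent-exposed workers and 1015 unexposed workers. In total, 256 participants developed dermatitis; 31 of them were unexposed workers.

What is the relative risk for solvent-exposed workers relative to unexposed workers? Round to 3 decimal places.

RR = 3.131

solvent-exposed workers with the outcome: 256 − 31 = 225
solvent-exposed workers without the outcome: 2353 − 225 = 2128
unexposed workers without the outcome: 1015 − 31 = 984
risk, solvent-exposed workers = 225/2353 = 0.09562
risk, unexposed workers = 31/1015 = 0.03054
RR = 0.09562 / 0.03054 = 3.131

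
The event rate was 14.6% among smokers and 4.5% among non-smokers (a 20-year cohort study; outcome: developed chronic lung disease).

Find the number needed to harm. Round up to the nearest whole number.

absolute risk difference = 0.101000
1 / 0.101000 = 9.901 → round up → 10

10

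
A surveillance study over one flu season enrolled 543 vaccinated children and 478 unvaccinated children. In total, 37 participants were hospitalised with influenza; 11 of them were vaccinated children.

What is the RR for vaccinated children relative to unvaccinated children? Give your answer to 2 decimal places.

vaccinated children without the outcome: 543 − 11 = 532
unvaccinated children with the outcome: 37 − 11 = 26
unvaccinated children without the outcome: 478 − 26 = 452
risk, vaccinated children = 11/543 = 0.02026
risk, unvaccinated children = 26/478 = 0.05439
RR = 0.02026 / 0.05439 = 0.37

RR = 0.37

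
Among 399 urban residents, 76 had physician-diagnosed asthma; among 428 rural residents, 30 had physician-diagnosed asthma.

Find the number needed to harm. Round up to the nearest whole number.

risk, urban residents = 76/399 = 0.190476
risk, rural residents = 30/428 = 0.070093
absolute risk difference = 0.120383
1 / 0.120383 = 8.307 → round up → 9

NNH: 9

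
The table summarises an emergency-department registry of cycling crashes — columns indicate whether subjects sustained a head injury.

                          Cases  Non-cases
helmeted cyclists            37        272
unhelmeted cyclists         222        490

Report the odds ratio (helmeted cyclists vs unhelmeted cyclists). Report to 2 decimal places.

OR = (37 × 490) / (272 × 222) = 18130/60384 ≈ 0.30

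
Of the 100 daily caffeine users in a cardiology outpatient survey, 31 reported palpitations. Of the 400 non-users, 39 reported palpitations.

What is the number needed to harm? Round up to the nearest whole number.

5

risk, daily caffeine users = 31/100 = 0.310000
risk, non-users = 39/400 = 0.097500
absolute risk difference = 0.212500
1 / 0.212500 = 4.706 → round up → 5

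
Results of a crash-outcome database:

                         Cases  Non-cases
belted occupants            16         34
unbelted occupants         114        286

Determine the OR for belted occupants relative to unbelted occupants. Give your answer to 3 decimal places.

OR = (16 × 286) / (34 × 114) = 4576/3876 ≈ 1.181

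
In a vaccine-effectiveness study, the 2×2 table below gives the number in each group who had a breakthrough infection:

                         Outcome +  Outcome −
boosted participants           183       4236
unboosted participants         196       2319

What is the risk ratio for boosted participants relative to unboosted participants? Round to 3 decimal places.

0.531

risk, boosted participants = 183/4419 = 0.04141
risk, unboosted participants = 196/2515 = 0.07793
RR = 0.04141 / 0.07793 = 0.531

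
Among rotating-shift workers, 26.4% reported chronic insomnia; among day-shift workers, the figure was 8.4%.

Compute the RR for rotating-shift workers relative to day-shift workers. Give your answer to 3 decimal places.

RR = 0.2640 / 0.0840 = 3.143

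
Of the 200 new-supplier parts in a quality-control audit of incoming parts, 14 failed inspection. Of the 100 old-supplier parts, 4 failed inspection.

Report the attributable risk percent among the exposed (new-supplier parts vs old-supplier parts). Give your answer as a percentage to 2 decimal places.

risk, new-supplier parts = 14/200 = 0.07000
risk, old-supplier parts = 4/100 = 0.04000
AR% = (0.07000 − 0.04000) / 0.07000 = 0.4286 → 42.86%

42.86%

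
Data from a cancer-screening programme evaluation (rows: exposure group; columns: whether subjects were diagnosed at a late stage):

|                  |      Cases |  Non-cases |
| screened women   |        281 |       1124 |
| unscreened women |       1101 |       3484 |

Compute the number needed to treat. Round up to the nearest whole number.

risk, screened women = 281/1405 = 0.200000
risk, unscreened women = 1101/4585 = 0.240131
absolute risk difference = 0.040131
1 / 0.040131 = 24.918 → round up → 25

25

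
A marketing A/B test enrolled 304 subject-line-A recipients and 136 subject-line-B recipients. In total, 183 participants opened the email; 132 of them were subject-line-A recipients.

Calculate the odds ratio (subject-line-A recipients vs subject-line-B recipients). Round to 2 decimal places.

subject-line-A recipients without the outcome: 304 − 132 = 172
subject-line-B recipients with the outcome: 183 − 132 = 51
subject-line-B recipients without the outcome: 136 − 51 = 85
OR = (132 × 85) / (172 × 51) = 11220/8772 ≈ 1.28

1.28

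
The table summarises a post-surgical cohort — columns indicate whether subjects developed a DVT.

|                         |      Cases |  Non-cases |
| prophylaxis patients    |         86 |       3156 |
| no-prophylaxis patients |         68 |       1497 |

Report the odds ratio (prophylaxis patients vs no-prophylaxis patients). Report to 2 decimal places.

0.60

odds, prophylaxis patients = 86/3156 = 0.02725
odds, no-prophylaxis patients = 68/1497 = 0.04542
OR = 0.02725 / 0.04542 = 0.60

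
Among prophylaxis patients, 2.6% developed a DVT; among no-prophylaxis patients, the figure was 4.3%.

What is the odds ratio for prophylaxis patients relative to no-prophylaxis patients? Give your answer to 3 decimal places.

odds, prophylaxis patients = 0.02600/0.97400 = 0.02669
odds, no-prophylaxis patients = 0.04300/0.95700 = 0.04493
OR = 0.02669 / 0.04493 = 0.594

0.594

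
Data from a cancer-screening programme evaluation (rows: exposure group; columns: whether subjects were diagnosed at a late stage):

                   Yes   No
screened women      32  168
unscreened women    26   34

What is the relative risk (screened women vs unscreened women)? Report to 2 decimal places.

risk, screened women = 32/200 = 0.1600
risk, unscreened women = 26/60 = 0.4333
RR = 0.1600 / 0.4333 = 0.37

0.37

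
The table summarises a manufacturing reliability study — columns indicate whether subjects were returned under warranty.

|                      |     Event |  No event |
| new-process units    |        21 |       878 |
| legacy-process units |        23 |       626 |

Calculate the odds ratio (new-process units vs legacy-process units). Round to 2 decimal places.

OR = (21 × 626) / (878 × 23) = 13146/20194 ≈ 0.65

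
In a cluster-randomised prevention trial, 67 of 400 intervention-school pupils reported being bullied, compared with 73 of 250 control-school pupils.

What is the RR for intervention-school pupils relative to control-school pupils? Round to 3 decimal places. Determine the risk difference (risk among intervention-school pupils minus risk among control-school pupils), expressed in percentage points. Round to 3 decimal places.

risk, intervention-school pupils = 67/400 = 0.1675
risk, control-school pupils = 73/250 = 0.2920
RR = 0.1675 / 0.2920 = 0.574
risk difference = 0.1675 − 0.2920 = -0.1245 → -12.450 percentage points

RR = 0.574; RD = -12.450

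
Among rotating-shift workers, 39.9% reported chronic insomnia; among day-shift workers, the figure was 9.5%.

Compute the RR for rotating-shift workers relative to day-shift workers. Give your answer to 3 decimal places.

RR = 0.3990 / 0.0950 = 4.200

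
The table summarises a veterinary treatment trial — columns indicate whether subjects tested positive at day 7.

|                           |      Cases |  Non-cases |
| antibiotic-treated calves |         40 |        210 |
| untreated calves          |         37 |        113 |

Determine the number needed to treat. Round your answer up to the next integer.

12

risk, antibiotic-treated calves = 40/250 = 0.160000
risk, untreated calves = 37/150 = 0.246667
absolute risk difference = 0.086667
1 / 0.086667 = 11.538 → round up → 12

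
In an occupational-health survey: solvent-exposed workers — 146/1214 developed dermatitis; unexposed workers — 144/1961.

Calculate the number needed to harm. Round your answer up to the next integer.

risk, solvent-exposed workers = 146/1214 = 0.120264
risk, unexposed workers = 144/1961 = 0.073432
absolute risk difference = 0.046832
1 / 0.046832 = 21.353 → round up → 22

NNH = 22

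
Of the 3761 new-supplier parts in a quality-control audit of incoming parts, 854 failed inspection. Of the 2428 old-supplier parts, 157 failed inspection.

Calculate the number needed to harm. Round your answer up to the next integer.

NNH = 7

risk, new-supplier parts = 854/3761 = 0.227067
risk, old-supplier parts = 157/2428 = 0.064662
absolute risk difference = 0.162405
1 / 0.162405 = 6.157 → round up → 7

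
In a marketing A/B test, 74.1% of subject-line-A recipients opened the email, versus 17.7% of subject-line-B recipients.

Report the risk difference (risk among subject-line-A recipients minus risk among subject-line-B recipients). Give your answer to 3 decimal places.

risk difference = 0.7410 − 0.1770 = 0.564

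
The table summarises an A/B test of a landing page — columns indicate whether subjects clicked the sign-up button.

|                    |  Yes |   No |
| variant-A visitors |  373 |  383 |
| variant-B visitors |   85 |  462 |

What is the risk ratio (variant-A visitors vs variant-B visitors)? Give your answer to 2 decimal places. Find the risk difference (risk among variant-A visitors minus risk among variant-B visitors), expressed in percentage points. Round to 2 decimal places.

risk, variant-A visitors = 373/756 = 0.4934
risk, variant-B visitors = 85/547 = 0.1554
RR = 0.4934 / 0.1554 = 3.18
risk difference = 0.4934 − 0.1554 = 0.3380 → 33.80 percentage points

RR = 3.18; RD = 33.80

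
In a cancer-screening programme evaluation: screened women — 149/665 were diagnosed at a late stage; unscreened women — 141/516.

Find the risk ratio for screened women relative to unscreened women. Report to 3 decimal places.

0.820

risk, screened women = 149/665 = 0.2241
risk, unscreened women = 141/516 = 0.2733
RR = 0.2241 / 0.2733 = 0.820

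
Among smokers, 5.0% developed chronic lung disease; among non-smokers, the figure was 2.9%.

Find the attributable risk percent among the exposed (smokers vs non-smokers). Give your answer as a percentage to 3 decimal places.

AR% = (0.05000 − 0.02900) / 0.05000 = 0.4200 → 42.000%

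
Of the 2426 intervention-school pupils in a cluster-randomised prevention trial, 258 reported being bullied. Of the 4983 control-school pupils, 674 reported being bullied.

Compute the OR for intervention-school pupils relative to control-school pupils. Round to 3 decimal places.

OR = (258 × 4309) / (2168 × 674) = 1111722/1461232 ≈ 0.761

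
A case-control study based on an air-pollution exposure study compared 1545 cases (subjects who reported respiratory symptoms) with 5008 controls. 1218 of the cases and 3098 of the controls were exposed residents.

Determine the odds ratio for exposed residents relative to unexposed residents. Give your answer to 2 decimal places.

OR = (1218 × 1910) / (3098 × 327) = 2326380/1013046 ≈ 2.30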